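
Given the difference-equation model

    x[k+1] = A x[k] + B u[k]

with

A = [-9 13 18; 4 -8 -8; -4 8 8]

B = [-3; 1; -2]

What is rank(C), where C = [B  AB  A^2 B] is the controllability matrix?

AB = [[4], [-4], [4]]
A^2B = [[-16], [16], [-16]]
Controllability matrix C = [B  AB  A^2B] = [[-3, 4, -16], [1, -4, 16], [-2, 4, -16]]
The rows r1, r2, r3 of C are linearly dependent: -r1 + r2 + 2·r3 = 0 (check each entry), so rank(C) ≤ 2.
The 2×2 minor from rows 1, 2, columns 1, 2 is (-3)·(-4) - 4·1 = 12 - 4 = 8 ≠ 0, so rank(C) = 2.
rank(C) = 2 < n = 3, so the pair (A, B) is not completely controllable.

2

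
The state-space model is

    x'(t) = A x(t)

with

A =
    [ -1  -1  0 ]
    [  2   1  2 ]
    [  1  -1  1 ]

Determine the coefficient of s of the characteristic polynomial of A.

Expand det(sI - A) for the 3×3 matrix.
p(s) = s^3 - s^2 + 3s + 3.
(Check: constant term = det(-A) = (-1)^3 det A = 3; coefficient of s^2 = -tr A = -1.)
The coefficient of s is 3.

3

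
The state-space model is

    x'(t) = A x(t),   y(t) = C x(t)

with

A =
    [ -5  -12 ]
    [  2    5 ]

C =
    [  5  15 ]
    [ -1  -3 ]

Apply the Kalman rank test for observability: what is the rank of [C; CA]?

CA = [[5, 15], [-1, -3]]
Observability matrix O = [C; CA] = [[5, 15], [-1, -3], [5, 15], [-1, -3]]
Every row of O is a scalar multiple of row 1 = [5, 15] (multipliers 1, -1/5, 1, -1/5), so the rows span a one-dimensional space.
O ≠ 0, hence rank(O) = 1.
rank(O) = 1 < n = 2, so the pair (A, C) is not completely observable.

1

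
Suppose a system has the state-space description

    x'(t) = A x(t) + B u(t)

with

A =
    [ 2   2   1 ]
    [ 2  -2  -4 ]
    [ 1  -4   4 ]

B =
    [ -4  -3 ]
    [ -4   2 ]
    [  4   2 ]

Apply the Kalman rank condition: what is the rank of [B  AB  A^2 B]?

3

AB = [[-12, 0], [-16, -18], [28, -3]]
A^2B = [[-28, -39], [-104, 48], [164, 60]]
Controllability matrix C = [B  AB  A^2B] = [[-4, -3, -12, 0, -28, -39], [-4, 2, -16, -18, -104, 48], [4, 2, 28, -3, 164, 60]]
Take the 3×3 submatrix of C formed by columns 1, 2, 3: [[-4, -3, -12], [-4, 2, -16], [4, 2, 28]]. Its determinant is (-4)·(2·28 - (-16)·2) - (-3)·((-4)·28 - (-16)·4) + (-12)·((-4)·2 - 2·4) = (-4)·88 - (-3)·(-48) + (-12)·(-16) = -304 ≠ 0.
So rank(C) ≥ 3; since C has 3 rows, rank(C) = 3.
rank(C) = 3 = n, so the pair (A, B) is completely controllable.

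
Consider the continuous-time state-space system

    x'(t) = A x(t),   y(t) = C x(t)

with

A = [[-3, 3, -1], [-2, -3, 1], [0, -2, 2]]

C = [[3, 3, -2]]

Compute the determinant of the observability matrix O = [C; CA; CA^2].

CA = [[-15, 4, -4]]
CA^2 = [[37, -49, 11]]
Observability matrix O = [C; CA; CA^2] = [[3, 3, -2], [-15, 4, -4], [37, -49, 11]]
Expanding along the first row, det(O) = 3·(4·11 - (-4)·(-49)) - 3·((-15)·11 - (-4)·37) + (-2)·((-15)·(-49) - 4·37) = 3·(-152) - 3·(-17) + (-2)·587 = -1579
Since det(O) ≠ 0, rank(O) = 3 and the system is completely observable.

-1579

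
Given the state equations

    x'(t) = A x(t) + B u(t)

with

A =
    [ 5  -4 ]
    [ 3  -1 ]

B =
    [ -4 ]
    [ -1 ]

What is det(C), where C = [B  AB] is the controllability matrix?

28

AB = [[-16], [-11]]
Controllability matrix C = [B  AB] = [[-4, -16], [-1, -11]]
det(C) = (-4)·(-11) - (-16)·(-1) = 44 - 16 = 28
Since det(C) ≠ 0, rank(C) = 2 and the system is completely controllable.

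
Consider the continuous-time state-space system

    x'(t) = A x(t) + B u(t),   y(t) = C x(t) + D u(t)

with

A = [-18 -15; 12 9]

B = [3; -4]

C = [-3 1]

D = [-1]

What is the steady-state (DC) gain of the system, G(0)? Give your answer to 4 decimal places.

G(0) = C(-A)^{-1}B + D = -C A^{-1} B + D.
det A = 18, so A^{-1} = (1/18)·adj(A) = [[1/2, 5/6], [-2/3, -1]]
A^{-1} B = [-11/6, 2]^T
C A^{-1} B = 15/2
G(0) = D - C A^{-1} B = -1 - (15/2) = -17/2 ≈ -8.5000

-8.5000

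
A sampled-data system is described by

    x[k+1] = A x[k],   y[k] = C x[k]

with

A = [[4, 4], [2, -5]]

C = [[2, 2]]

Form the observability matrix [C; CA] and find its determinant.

CA = [[12, -2]]
Observability matrix O = [C; CA] = [[2, 2], [12, -2]]
det(O) = 2·(-2) - 2·12 = -4 - 24 = -28
Since det(O) ≠ 0, rank(O) = 2 and the system is completely observable.

-28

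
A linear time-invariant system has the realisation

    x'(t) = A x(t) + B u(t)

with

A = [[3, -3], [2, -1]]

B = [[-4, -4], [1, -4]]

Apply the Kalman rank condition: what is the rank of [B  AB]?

AB = [[-15, 0], [-9, -4]]
Controllability matrix C = [B  AB] = [[-4, -4, -15, 0], [1, -4, -9, -4]]
Take the 2×2 submatrix of C formed by columns 1, 2: [[-4, -4], [1, -4]]. Its determinant is (-4)·(-4) - (-4)·1 = 16 - (-4) = 20 ≠ 0.
So rank(C) ≥ 2; since C has 2 rows, rank(C) = 2.
rank(C) = 2 = n, so the pair (A, B) is completely controllable.

2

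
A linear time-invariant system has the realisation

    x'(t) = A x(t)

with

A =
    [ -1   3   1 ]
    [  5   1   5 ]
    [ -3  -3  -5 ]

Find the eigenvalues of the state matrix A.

det(sI - A) = s^3 - (tr A)s^2 + (M11 + M22 + M33)s - det A, where Mii is the 2×2 principal minor of A obtained by deleting row i and column i.
tr A = (-1) + 1 + (-5) = -5; M11 = 1·(-5) - 5·(-3) = -5 - (-15) = 10; M22 = (-1)·(-5) - 1·(-3) = 5 - (-3) = 8; M33 = (-1)·1 - 3·5 = -1 - 15 = -16; sum of minors = 2.
det A = (-1)·(1·(-5) - 5·(-3)) - 3·(5·(-5) - 5·(-3)) + 1·(5·(-3) - 1·(-3)) = (-1)·10 - 3·(-10) + 1·(-12) = 8.
So p(s) = det(sI - A) = s^3 + 5s^2 + 2s - 8.
Rational-root test: any integer root divides -8. Testing small divisors, s = 1 works: p(1) = 1 + 5 + 2 + (-8) = 0, so (s - 1) is a factor.
Dividing, p(s) = (s - 1)(s^2 + 6s + 8).
Factor s^2 + 6s + 8: two numbers with sum -6 and product 8 are -2 and -4, so s^2 + 6s + 8 = (s + 2)(s + 4).
Hence p(s) = (s - 1) (s + 2) (s + 4), with roots -4, -2, 1.
At least one eigenvalue has non-negative real part, so the system is not asymptotically stable.

-4, -2, 1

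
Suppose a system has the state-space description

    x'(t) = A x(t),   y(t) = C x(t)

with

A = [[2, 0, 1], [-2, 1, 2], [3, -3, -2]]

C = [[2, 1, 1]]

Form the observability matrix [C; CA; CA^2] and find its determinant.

99

CA = [[5, -2, 2]]
CA^2 = [[20, -8, -3]]
Observability matrix O = [C; CA; CA^2] = [[2, 1, 1], [5, -2, 2], [20, -8, -3]]
Expanding along the first row, det(O) = 2·((-2)·(-3) - 2·(-8)) - 1·(5·(-3) - 2·20) + 1·(5·(-8) - (-2)·20) = 2·22 - 1·(-55) + 1·0 = 99
Since det(O) ≠ 0, rank(O) = 3 and the system is completely observable.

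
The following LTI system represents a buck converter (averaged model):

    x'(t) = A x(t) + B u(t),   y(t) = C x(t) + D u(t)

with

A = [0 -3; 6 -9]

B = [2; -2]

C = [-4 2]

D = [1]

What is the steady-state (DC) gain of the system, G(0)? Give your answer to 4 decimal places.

G(0) = C(-A)^{-1}B + D = -C A^{-1} B + D.
det A = 18, so A^{-1} = (1/18)·adj(A) = [[-1/2, 1/6], [-1/3, 0]]
A^{-1} B = [-4/3, -2/3]^T
C A^{-1} B = 4
G(0) = D - C A^{-1} B = 1 - (4) = -3

-3.0000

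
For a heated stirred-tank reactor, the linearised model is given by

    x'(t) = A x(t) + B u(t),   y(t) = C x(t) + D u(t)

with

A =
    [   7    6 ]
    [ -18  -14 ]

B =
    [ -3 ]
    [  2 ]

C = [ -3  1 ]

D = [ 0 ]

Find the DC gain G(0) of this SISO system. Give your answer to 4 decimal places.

G(0) = C(-A)^{-1}B + D = -C A^{-1} B + D.
det A = 10, so A^{-1} = (1/10)·adj(A) = [[-7/5, -3/5], [9/5, 7/10]]
A^{-1} B = [3, -4]^T
C A^{-1} B = -13
G(0) = D - C A^{-1} B = 0 - (-13) = 13

13.0000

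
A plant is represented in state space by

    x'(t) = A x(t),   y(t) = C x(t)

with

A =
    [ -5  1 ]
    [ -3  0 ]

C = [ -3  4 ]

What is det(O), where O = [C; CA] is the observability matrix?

-3

CA = [[3, -3]]
Observability matrix O = [C; CA] = [[-3, 4], [3, -3]]
det(O) = (-3)·(-3) - 4·3 = 9 - 12 = -3
Since det(O) ≠ 0, rank(O) = 2 and the system is completely observable.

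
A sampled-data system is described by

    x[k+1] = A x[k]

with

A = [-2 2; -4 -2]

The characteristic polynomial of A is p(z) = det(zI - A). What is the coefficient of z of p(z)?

For a 2×2 matrix, det(zI - A) = z^2 - (tr A)z + det A.
tr A = -4, det A = 12.
So p(z) = z^2 + 4z + 12.
The coefficient of z is 4.

4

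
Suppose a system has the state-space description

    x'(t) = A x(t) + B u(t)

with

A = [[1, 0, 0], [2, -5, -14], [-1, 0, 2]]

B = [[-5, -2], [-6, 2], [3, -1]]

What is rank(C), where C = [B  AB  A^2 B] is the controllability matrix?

2

AB = [[-5, -2], [-22, 0], [11, 0]]
A^2B = [[-5, -2], [-54, -4], [27, 2]]
Controllability matrix C = [B  AB  A^2B] = [[-5, -2, -5, -2, -5, -2], [-6, 2, -22, 0, -54, -4], [3, -1, 11, 0, 27, 2]]
The rows r1, r2, r3 of C are linearly dependent: r2 + 2·r3 = 0 (check each entry), so rank(C) ≤ 2.
The 2×2 minor from rows 1, 2, columns 1, 2 is (-5)·2 - (-2)·(-6) = -10 - 12 = -22 ≠ 0, so rank(C) = 2.
rank(C) = 2 < n = 3, so the pair (A, B) is not completely controllable.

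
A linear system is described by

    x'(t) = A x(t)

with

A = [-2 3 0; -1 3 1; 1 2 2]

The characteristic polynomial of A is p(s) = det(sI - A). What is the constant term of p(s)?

-1

Expand det(sI - A) for the 3×3 matrix.
p(s) = s^3 - 3s^2 - 3s - 1.
(Check: constant term = det(-A) = (-1)^3 det A = -1; coefficient of s^2 = -tr A = -3.)
The constant term is -1.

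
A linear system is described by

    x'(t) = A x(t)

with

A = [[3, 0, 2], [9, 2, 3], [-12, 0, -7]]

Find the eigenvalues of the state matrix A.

-3, -1, 2

det(sI - A) = s^3 - (tr A)s^2 + (M11 + M22 + M33)s - det A, where Mii is the 2×2 principal minor of A obtained by deleting row i and column i.
tr A = 3 + 2 + (-7) = -2; M11 = 2·(-7) - 3·0 = -14 - 0 = -14; M22 = 3·(-7) - 2·(-12) = -21 - (-24) = 3; M33 = 3·2 - 0·9 = 6 - 0 = 6; sum of minors = -5.
det A = 3·(2·(-7) - 3·0) - 0·(9·(-7) - 3·(-12)) + 2·(9·0 - 2·(-12)) = 3·(-14) - 0·(-27) + 2·24 = 6.
So p(s) = det(sI - A) = s^3 + 2s^2 - 5s - 6.
Rational-root test: any integer root divides -6. Testing small divisors, s = -1 works: p(-1) = -1 + 2 + 5 + (-6) = 0, so (s + 1) is a factor.
Dividing, p(s) = (s + 1)(s^2 + s - 6).
Factor s^2 + s - 6: two numbers with sum -1 and product -6 are 2 and -3, so s^2 + s - 6 = (s - 2)(s + 3).
Hence p(s) = (s - 2) (s + 1) (s + 3), with roots -3, -1, 2.
At least one eigenvalue has non-negative real part, so the system is not asymptotically stable.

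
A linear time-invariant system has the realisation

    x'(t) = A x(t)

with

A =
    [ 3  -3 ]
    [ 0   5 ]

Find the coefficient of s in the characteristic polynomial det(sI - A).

-8

For a 2×2 matrix, det(sI - A) = s^2 - (tr A)s + det A.
tr A = 8, det A = 15.
So p(s) = s^2 - 8s + 15.
The coefficient of s is -8.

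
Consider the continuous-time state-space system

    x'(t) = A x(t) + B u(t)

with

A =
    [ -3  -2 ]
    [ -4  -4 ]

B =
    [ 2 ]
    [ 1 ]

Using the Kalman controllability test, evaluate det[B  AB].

AB = [[-8], [-12]]
Controllability matrix C = [B  AB] = [[2, -8], [1, -12]]
det(C) = 2·(-12) - (-8)·1 = -24 - (-8) = -16
Since det(C) ≠ 0, rank(C) = 2 and the system is completely controllable.

-16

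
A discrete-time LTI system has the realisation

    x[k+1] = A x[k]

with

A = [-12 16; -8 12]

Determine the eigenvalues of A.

-4, 4

det(zI - A) = z^2 - (tr A)z + det A, with tr A = (-12) + 12 = 0 and det A = (-12)·12 - 16·(-8) = -144 - (-128) = -16.
So p(z) = det(zI - A) = z^2 - 16.
Factor z^2 - 16: two numbers with sum 0 and product -16 are 4 and -4, so z^2 - 16 = (z - 4)(z + 4).
Hence p(z) = (z - 4) (z + 4), with roots -4, 4.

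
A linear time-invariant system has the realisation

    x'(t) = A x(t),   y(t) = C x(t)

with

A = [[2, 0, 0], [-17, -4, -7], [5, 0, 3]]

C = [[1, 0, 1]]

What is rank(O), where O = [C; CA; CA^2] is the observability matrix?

2

CA = [[7, 0, 3]]
CA^2 = [[29, 0, 9]]
Observability matrix O = [C; CA; CA^2] = [[1, 0, 1], [7, 0, 3], [29, 0, 9]]
Column 2 of O is identically zero, so rank(O) ≤ 2.
The 2×2 minor from rows 1, 2, columns 1, 3 is 1·3 - 1·7 = 3 - 7 = -4 ≠ 0, so rank(O) = 2.
rank(O) = 2 < n = 3, so the pair (A, C) is not completely observable.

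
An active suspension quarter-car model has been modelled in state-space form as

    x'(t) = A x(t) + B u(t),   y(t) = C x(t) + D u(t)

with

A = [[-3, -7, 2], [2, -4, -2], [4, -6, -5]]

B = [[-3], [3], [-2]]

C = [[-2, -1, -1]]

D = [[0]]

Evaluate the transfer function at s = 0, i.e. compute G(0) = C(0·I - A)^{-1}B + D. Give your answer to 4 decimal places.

20.0333

G(0) = C(-A)^{-1}B + D = -C A^{-1} B + D.
det A = -30, so A^{-1} = (1/-30)·adj(A) = [[-4/15, 47/30, -11/15], [-1/15, -7/30, 1/15], [-2/15, 23/15, -13/15]]
A^{-1} B = [209/30, -19/30, 101/15]^T
C A^{-1} B = -601/30
G(0) = D - C A^{-1} B = 0 - (-601/30) = 601/30 ≈ 20.0333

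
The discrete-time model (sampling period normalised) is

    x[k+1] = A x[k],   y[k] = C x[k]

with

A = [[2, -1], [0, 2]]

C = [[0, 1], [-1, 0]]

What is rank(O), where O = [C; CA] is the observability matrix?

2

CA = [[0, 2], [-2, 1]]
Observability matrix O = [C; CA] = [[0, 1], [-1, 0], [0, 2], [-2, 1]]
Take the 2×2 submatrix of O formed by rows 1, 2: [[0, 1], [-1, 0]]. Its determinant is 0·0 - 1·(-1) = 0 - (-1) = 1 ≠ 0.
So rank(O) ≥ 2; since O has 2 columns, rank(O) = 2.
rank(O) = 2 = n, so the pair (A, C) is completely observable.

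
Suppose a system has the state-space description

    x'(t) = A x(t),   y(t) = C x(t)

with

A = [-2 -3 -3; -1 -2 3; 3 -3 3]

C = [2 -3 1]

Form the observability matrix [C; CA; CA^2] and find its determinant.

-507

CA = [[2, -3, -12]]
CA^2 = [[-37, 36, -51]]
Observability matrix O = [C; CA; CA^2] = [[2, -3, 1], [2, -3, -12], [-37, 36, -51]]
Expanding along the first row, det(O) = 2·((-3)·(-51) - (-12)·36) - (-3)·(2·(-51) - (-12)·(-37)) + 1·(2·36 - (-3)·(-37)) = 2·585 - (-3)·(-546) + 1·(-39) = -507
Since det(O) ≠ 0, rank(O) = 3 and the system is completely observable.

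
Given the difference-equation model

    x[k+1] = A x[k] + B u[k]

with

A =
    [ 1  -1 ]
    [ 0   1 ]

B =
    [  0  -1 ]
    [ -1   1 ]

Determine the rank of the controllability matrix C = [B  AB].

AB = [[1, -2], [-1, 1]]
Controllability matrix C = [B  AB] = [[0, -1, 1, -2], [-1, 1, -1, 1]]
Take the 2×2 submatrix of C formed by columns 1, 2: [[0, -1], [-1, 1]]. Its determinant is 0·1 - (-1)·(-1) = 0 - 1 = -1 ≠ 0.
So rank(C) ≥ 2; since C has 2 rows, rank(C) = 2.
rank(C) = 2 = n, so the pair (A, B) is completely controllable.

2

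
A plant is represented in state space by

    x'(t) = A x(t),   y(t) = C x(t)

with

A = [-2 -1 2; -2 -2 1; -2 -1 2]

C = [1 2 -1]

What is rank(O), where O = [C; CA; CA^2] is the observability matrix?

CA = [[-4, -4, 2]]
CA^2 = [[12, 10, -8]]
Observability matrix O = [C; CA; CA^2] = [[1, 2, -1], [-4, -4, 2], [12, 10, -8]]
det(O) = 1·((-4)·(-8) - 2·10) - 2·((-4)·(-8) - 2·12) + (-1)·((-4)·10 - (-4)·12) = 1·12 - 2·8 + (-1)·8 = -12 ≠ 0, so rank(O) = 3.
rank(O) = 3 = n, so the pair (A, C) is completely observable.

3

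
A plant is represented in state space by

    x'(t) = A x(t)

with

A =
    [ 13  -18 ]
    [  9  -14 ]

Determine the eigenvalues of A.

-5, 4

det(sI - A) = s^2 - (tr A)s + det A, with tr A = 13 + (-14) = -1 and det A = 13·(-14) - (-18)·9 = -182 - (-162) = -20.
So p(s) = det(sI - A) = s^2 + s - 20.
Factor s^2 + s - 20: two numbers with sum -1 and product -20 are 4 and -5, so s^2 + s - 20 = (s - 4)(s + 5).
Hence p(s) = (s - 4) (s + 5), with roots -5, 4.
At least one eigenvalue has non-negative real part, so the system is not asymptotically stable.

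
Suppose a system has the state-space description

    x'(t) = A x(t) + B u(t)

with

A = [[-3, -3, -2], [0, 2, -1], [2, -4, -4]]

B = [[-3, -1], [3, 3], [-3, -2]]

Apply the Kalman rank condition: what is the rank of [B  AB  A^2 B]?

AB = [[6, -2], [9, 8], [-6, -6]]
A^2B = [[-33, -6], [24, 22], [0, -12]]
Controllability matrix C = [B  AB  A^2B] = [[-3, -1, 6, -2, -33, -6], [3, 3, 9, 8, 24, 22], [-3, -2, -6, -6, 0, -12]]
Take the 3×3 submatrix of C formed by columns 1, 2, 3: [[-3, -1, 6], [3, 3, 9], [-3, -2, -6]]. Its determinant is (-3)·(3·(-6) - 9·(-2)) - (-1)·(3·(-6) - 9·(-3)) + 6·(3·(-2) - 3·(-3)) = (-3)·0 - (-1)·9 + 6·3 = 27 ≠ 0.
So rank(C) ≥ 3; since C has 3 rows, rank(C) = 3.
rank(C) = 3 = n, so the pair (A, B) is completely controllable.

3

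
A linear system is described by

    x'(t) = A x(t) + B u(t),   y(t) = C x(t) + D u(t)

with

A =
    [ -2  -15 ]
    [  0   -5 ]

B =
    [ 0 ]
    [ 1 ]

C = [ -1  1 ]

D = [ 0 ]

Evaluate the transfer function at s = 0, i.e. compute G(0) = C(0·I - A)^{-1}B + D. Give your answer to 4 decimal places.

G(0) = C(-A)^{-1}B + D = -C A^{-1} B + D.
det A = 10, so A^{-1} = (1/10)·adj(A) = [[-1/2, 3/2], [0, -1/5]]
A^{-1} B = [3/2, -1/5]^T
C A^{-1} B = -17/10
G(0) = D - C A^{-1} B = 0 - (-17/10) = 17/10 ≈ 1.7000

1.7000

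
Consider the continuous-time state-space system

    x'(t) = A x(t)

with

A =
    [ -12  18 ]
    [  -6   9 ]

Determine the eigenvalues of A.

det(sI - A) = s^2 - (tr A)s + det A, with tr A = (-12) + 9 = -3 and det A = (-12)·9 - 18·(-6) = -108 - (-108) = 0.
So p(s) = det(sI - A) = s^2 + 3s.
Factor s^2 + 3s: two numbers with sum -3 and product 0 are 0 and -3, so s^2 + 3s = s(s + 3).
Hence p(s) = s (s + 3), with roots -3, 0.
At least one eigenvalue has non-negative real part, so the system is not asymptotically stable.

-3, 0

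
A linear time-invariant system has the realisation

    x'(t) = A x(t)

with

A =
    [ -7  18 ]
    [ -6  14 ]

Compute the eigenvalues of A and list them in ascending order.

2, 5

det(sI - A) = s^2 - (tr A)s + det A, with tr A = (-7) + 14 = 7 and det A = (-7)·14 - 18·(-6) = -98 - (-108) = 10.
So p(s) = det(sI - A) = s^2 - 7s + 10.
Factor s^2 - 7s + 10: two numbers with sum 7 and product 10 are 5 and 2, so s^2 - 7s + 10 = (s - 5)(s - 2).
Hence p(s) = (s - 5) (s - 2), with roots 2, 5.
At least one eigenvalue has non-negative real part, so the system is not asymptotically stable.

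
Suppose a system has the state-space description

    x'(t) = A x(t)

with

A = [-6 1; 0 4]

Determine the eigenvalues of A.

det(sI - A) = s^2 - (tr A)s + det A, with tr A = (-6) + 4 = -2 and det A = (-6)·4 - 1·0 = -24 - 0 = -24.
So p(s) = det(sI - A) = s^2 + 2s - 24.
Factor s^2 + 2s - 24: two numbers with sum -2 and product -24 are 4 and -6, so s^2 + 2s - 24 = (s - 4)(s + 6).
Hence p(s) = (s - 4) (s + 6), with roots -6, 4.
At least one eigenvalue has non-negative real part, so the system is not asymptotically stable.

-6, 4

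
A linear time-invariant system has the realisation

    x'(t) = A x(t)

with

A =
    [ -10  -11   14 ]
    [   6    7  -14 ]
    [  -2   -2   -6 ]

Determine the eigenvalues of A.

det(sI - A) = s^3 - (tr A)s^2 + (M11 + M22 + M33)s - det A, where Mii is the 2×2 principal minor of A obtained by deleting row i and column i.
tr A = (-10) + 7 + (-6) = -9; M11 = 7·(-6) - (-14)·(-2) = -42 - 28 = -70; M22 = (-10)·(-6) - 14·(-2) = 60 - (-28) = 88; M33 = (-10)·7 - (-11)·6 = -70 - (-66) = -4; sum of minors = 14.
det A = (-10)·(7·(-6) - (-14)·(-2)) - (-11)·(6·(-6) - (-14)·(-2)) + 14·(6·(-2) - 7·(-2)) = (-10)·(-70) - (-11)·(-64) + 14·2 = 24.
So p(s) = det(sI - A) = s^3 + 9s^2 + 14s - 24.
Rational-root test: any integer root divides -24. Testing small divisors, s = 1 works: p(1) = 1 + 9 + 14 + (-24) = 0, so (s - 1) is a factor.
Dividing, p(s) = (s - 1)(s^2 + 10s + 24).
Factor s^2 + 10s + 24: two numbers with sum -10 and product 24 are -4 and -6, so s^2 + 10s + 24 = (s + 4)(s + 6).
Hence p(s) = (s - 1) (s + 4) (s + 6), with roots -6, -4, 1.
At least one eigenvalue has non-negative real part, so the system is not asymptotically stable.

-6, -4, 1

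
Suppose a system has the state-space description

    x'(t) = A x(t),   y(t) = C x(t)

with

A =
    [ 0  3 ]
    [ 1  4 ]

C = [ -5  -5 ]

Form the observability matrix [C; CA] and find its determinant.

CA = [[-5, -35]]
Observability matrix O = [C; CA] = [[-5, -5], [-5, -35]]
det(O) = (-5)·(-35) - (-5)·(-5) = 175 - 25 = 150
Since det(O) ≠ 0, rank(O) = 2 and the system is completely observable.

150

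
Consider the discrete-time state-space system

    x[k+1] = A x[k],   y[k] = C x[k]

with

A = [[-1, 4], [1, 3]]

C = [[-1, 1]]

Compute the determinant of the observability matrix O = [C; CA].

-1

CA = [[2, -1]]
Observability matrix O = [C; CA] = [[-1, 1], [2, -1]]
det(O) = (-1)·(-1) - 1·2 = 1 - 2 = -1
Since det(O) ≠ 0, rank(O) = 2 and the system is completely observable.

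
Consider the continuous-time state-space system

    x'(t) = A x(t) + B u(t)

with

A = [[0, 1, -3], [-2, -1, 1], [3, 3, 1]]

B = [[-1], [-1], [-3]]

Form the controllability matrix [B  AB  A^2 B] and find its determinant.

1188

AB = [[8], [0], [-9]]
A^2B = [[27], [-25], [15]]
Controllability matrix C = [B  AB  A^2B] = [[-1, 8, 27], [-1, 0, -25], [-3, -9, 15]]
Expanding along the first row, det(C) = (-1)·(0·15 - (-25)·(-9)) - 8·((-1)·15 - (-25)·(-3)) + 27·((-1)·(-9) - 0·(-3)) = (-1)·(-225) - 8·(-90) + 27·9 = 1188
Since det(C) ≠ 0, rank(C) = 3 and the system is completely controllable.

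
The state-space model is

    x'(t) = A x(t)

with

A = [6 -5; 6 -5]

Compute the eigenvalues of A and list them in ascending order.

0, 1

det(sI - A) = s^2 - (tr A)s + det A, with tr A = 6 + (-5) = 1 and det A = 6·(-5) - (-5)·6 = -30 - (-30) = 0.
So p(s) = det(sI - A) = s^2 - s.
Factor s^2 - s: two numbers with sum 1 and product 0 are 1 and 0, so s^2 - s = s(s - 1).
Hence p(s) = s (s - 1), with roots 0, 1.
At least one eigenvalue has non-negative real part, so the system is not asymptotically stable.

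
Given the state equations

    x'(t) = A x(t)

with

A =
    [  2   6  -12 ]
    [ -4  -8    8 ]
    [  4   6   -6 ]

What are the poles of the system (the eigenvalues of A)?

det(sI - A) = s^3 - (tr A)s^2 + (M11 + M22 + M33)s - det A, where Mii is the 2×2 principal minor of A obtained by deleting row i and column i.
tr A = 2 + (-8) + (-6) = -12; M11 = (-8)·(-6) - 8·6 = 48 - 48 = 0; M22 = 2·(-6) - (-12)·4 = -12 - (-48) = 36; M33 = 2·(-8) - 6·(-4) = -16 - (-24) = 8; sum of minors = 44.
det A = 2·((-8)·(-6) - 8·6) - 6·((-4)·(-6) - 8·4) + (-12)·((-4)·6 - (-8)·4) = 2·0 - 6·(-8) + (-12)·8 = -48.
So p(s) = det(sI - A) = s^3 + 12s^2 + 44s + 48.
Rational-root test: any integer root divides 48. Testing small divisors, s = -2 works: p(-2) = -8 + 48 + (-88) + 48 = 0, so (s + 2) is a factor.
Dividing, p(s) = (s + 2)(s^2 + 10s + 24).
Factor s^2 + 10s + 24: two numbers with sum -10 and product 24 are -4 and -6, so s^2 + 10s + 24 = (s + 4)(s + 6).
Hence p(s) = (s + 2) (s + 4) (s + 6), with roots -6, -4, -2.
All eigenvalues have negative real part, so the system is asymptotically stable.

-6, -4, -2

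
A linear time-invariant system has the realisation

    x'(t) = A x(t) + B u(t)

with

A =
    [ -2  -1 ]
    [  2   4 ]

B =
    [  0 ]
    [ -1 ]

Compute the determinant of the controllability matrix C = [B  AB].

AB = [[1], [-4]]
Controllability matrix C = [B  AB] = [[0, 1], [-1, -4]]
det(C) = 0·(-4) - 1·(-1) = 0 - (-1) = 1
Since det(C) ≠ 0, rank(C) = 2 and the system is completely controllable.

1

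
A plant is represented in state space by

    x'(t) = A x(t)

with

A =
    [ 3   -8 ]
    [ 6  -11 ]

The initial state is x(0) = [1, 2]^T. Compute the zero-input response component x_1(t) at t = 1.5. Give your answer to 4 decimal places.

-0.0417

det(sI - A) = s^2 - (tr A)s + det A, with tr A = 3 + (-11) = -8 and det A = 3·(-11) - (-8)·6 = -33 - (-48) = 15.
So p(s) = det(sI - A) = s^2 + 8s + 15.
Factor s^2 + 8s + 15: two numbers with sum -8 and product 15 are -3 and -5, so s^2 + 8s + 15 = (s + 3)(s + 5).
Hence p(s) = (s + 3) (s + 5), with roots -5, -3.
The eigenvalues -5, -3 are distinct and real, so A is diagonalisable and x(t) = e^{At} x(0) = V diag(e^{λ_i t}) V^{-1} x(0), where the columns of V are the eigenvectors.
λ = -5: A - (-5)I = [[8, -8], [6, -6]]. Row 1 gives 8·v1 + (-8)·v2 = 0, so take v_1 = [1, 1]^T.
λ = -3: A - (-3)I = [[6, -8], [6, -8]]. Row 1 gives 6·v1 + (-8)·v2 = 0, so take v_2 = [4, 3]^T.
V = [v_1 v_2] = [[1, 4], [1, 3]] has det V = -1, so V^{-1} = adj(V)/det V = [[-3, 4], [1, -1]].
Modal coordinates z(0) = V^{-1} x(0): (-3)·1 + 4·2 = 5; 1·1 + (-1)·2 = -1; so z(0) = [5, -1]^T.
x_1(t) = Σ_i (v_i)_1 · z_i(0) · e^{λ_i t} (row 1 of V times the modal terms).
x_1(1.5) = 1·5·e^{-5·1.5} + 4·(-1)·e^{-3·1.5} = 5·0.000553 + (-4)·0.011109 = -0.0417.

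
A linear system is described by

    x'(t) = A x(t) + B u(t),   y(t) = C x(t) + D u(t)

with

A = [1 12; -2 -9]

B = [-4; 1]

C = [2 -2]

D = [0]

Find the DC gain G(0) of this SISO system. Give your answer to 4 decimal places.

-4.1333

G(0) = C(-A)^{-1}B + D = -C A^{-1} B + D.
det A = 15, so A^{-1} = (1/15)·adj(A) = [[-3/5, -4/5], [2/15, 1/15]]
A^{-1} B = [8/5, -7/15]^T
C A^{-1} B = 62/15
G(0) = D - C A^{-1} B = 0 - (62/15) = -62/15 ≈ -4.1333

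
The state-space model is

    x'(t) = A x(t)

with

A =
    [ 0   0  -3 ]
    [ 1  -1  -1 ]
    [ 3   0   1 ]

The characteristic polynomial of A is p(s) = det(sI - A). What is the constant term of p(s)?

9

Expand det(sI - A) for the 3×3 matrix.
p(s) = s^3 + 8s + 9.
(Check: constant term = det(-A) = (-1)^3 det A = 9; coefficient of s^2 = -tr A = 0.)
The constant term is 9.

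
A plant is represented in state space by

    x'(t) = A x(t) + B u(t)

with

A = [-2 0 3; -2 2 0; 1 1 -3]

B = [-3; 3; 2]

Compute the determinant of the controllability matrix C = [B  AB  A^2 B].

-1260

AB = [[12], [12], [-6]]
A^2B = [[-42], [0], [42]]
Controllability matrix C = [B  AB  A^2B] = [[-3, 12, -42], [3, 12, 0], [2, -6, 42]]
Expanding along the first row, det(C) = (-3)·(12·42 - 0·(-6)) - 12·(3·42 - 0·2) + (-42)·(3·(-6) - 12·2) = (-3)·504 - 12·126 + (-42)·(-42) = -1260
Since det(C) ≠ 0, rank(C) = 3 and the system is completely controllable.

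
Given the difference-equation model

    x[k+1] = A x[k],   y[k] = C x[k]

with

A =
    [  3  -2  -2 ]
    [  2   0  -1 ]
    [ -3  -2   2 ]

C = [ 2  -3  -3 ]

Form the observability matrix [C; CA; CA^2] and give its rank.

CA = [[9, 2, -7]]
CA^2 = [[52, -4, -34]]
Observability matrix O = [C; CA; CA^2] = [[2, -3, -3], [9, 2, -7], [52, -4, -34]]
det(O) = 2·(2·(-34) - (-7)·(-4)) - (-3)·(9·(-34) - (-7)·52) + (-3)·(9·(-4) - 2·52) = 2·(-96) - (-3)·58 + (-3)·(-140) = 402 ≠ 0, so rank(O) = 3.
rank(O) = 3 = n, so the pair (A, C) is completely observable.

3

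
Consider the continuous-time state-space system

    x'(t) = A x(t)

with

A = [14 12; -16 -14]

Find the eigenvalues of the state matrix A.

det(sI - A) = s^2 - (tr A)s + det A, with tr A = 14 + (-14) = 0 and det A = 14·(-14) - 12·(-16) = -196 - (-192) = -4.
So p(s) = det(sI - A) = s^2 - 4.
Factor s^2 - 4: two numbers with sum 0 and product -4 are 2 and -2, so s^2 - 4 = (s - 2)(s + 2).
Hence p(s) = (s - 2) (s + 2), with roots -2, 2.
At least one eigenvalue has non-negative real part, so the system is not asymptotically stable.

-2, 2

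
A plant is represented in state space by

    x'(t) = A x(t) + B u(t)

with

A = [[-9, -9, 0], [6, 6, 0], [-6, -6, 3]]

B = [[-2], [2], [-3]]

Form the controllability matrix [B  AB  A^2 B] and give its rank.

AB = [[0], [0], [-9]]
A^2B = [[0], [0], [-27]]
Controllability matrix C = [B  AB  A^2B] = [[-2, 0, 0], [2, 0, 0], [-3, -9, -27]]
The rows r1, r2, r3 of C are linearly dependent: r1 + r2 = 0 (check each entry), so rank(C) ≤ 2.
The 2×2 minor from rows 1, 3, columns 1, 2 is (-2)·(-9) - 0·(-3) = 18 - 0 = 18 ≠ 0, so rank(C) = 2.
rank(C) = 2 < n = 3, so the pair (A, B) is not completely controllable.

2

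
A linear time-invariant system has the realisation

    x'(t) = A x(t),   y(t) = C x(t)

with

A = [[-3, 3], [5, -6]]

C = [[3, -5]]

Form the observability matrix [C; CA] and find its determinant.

CA = [[-34, 39]]
Observability matrix O = [C; CA] = [[3, -5], [-34, 39]]
det(O) = 3·39 - (-5)·(-34) = 117 - 170 = -53
Since det(O) ≠ 0, rank(O) = 2 and the system is completely observable.

-53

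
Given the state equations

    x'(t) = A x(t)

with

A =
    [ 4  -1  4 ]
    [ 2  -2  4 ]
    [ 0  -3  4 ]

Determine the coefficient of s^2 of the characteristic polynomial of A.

Expand det(sI - A) for the 3×3 matrix.
p(s) = s^3 - 6s^2 + 14s.
(Check: constant term = det(-A) = (-1)^3 det A = 0; coefficient of s^2 = -tr A = -6.)
The coefficient of s^2 is -6.

-6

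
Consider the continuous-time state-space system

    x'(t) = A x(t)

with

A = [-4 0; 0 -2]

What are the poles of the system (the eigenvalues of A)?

-4, -2

det(sI - A) = s^2 - (tr A)s + det A, with tr A = (-4) + (-2) = -6 and det A = (-4)·(-2) - 0·0 = 8 - 0 = 8.
So p(s) = det(sI - A) = s^2 + 6s + 8.
Factor s^2 + 6s + 8: two numbers with sum -6 and product 8 are -2 and -4, so s^2 + 6s + 8 = (s + 2)(s + 4).
Hence p(s) = (s + 2) (s + 4), with roots -4, -2.
All eigenvalues have negative real part, so the system is asymptotically stable.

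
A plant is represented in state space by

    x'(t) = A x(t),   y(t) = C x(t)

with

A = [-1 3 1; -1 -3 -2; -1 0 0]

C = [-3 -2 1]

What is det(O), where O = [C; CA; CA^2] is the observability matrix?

315

CA = [[4, -3, 1]]
CA^2 = [[-2, 21, 10]]
Observability matrix O = [C; CA; CA^2] = [[-3, -2, 1], [4, -3, 1], [-2, 21, 10]]
Expanding along the first row, det(O) = (-3)·((-3)·10 - 1·21) - (-2)·(4·10 - 1·(-2)) + 1·(4·21 - (-3)·(-2)) = (-3)·(-51) - (-2)·42 + 1·78 = 315
Since det(O) ≠ 0, rank(O) = 3 and the system is completely observable.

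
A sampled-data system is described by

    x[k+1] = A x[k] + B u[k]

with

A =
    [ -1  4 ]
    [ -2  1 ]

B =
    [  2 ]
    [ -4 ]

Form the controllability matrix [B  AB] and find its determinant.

-88

AB = [[-18], [-8]]
Controllability matrix C = [B  AB] = [[2, -18], [-4, -8]]
det(C) = 2·(-8) - (-18)·(-4) = -16 - 72 = -88
Since det(C) ≠ 0, rank(C) = 2 and the system is completely controllable.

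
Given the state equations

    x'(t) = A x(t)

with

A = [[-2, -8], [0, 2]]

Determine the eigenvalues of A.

-2, 2

det(sI - A) = s^2 - (tr A)s + det A, with tr A = (-2) + 2 = 0 and det A = (-2)·2 - (-8)·0 = -4 - 0 = -4.
So p(s) = det(sI - A) = s^2 - 4.
Factor s^2 - 4: two numbers with sum 0 and product -4 are 2 and -2, so s^2 - 4 = (s - 2)(s + 2).
Hence p(s) = (s - 2) (s + 2), with roots -2, 2.
At least one eigenvalue has non-negative real part, so the system is not asymptotically stable.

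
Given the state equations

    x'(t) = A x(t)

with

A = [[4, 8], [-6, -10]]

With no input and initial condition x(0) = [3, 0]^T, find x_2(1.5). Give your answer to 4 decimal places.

-0.4258

det(sI - A) = s^2 - (tr A)s + det A, with tr A = 4 + (-10) = -6 and det A = 4·(-10) - 8·(-6) = -40 - (-48) = 8.
So p(s) = det(sI - A) = s^2 + 6s + 8.
Factor s^2 + 6s + 8: two numbers with sum -6 and product 8 are -2 and -4, so s^2 + 6s + 8 = (s + 2)(s + 4).
Hence p(s) = (s + 2) (s + 4), with roots -4, -2.
The eigenvalues -4, -2 are distinct and real, so A is diagonalisable and x(t) = e^{At} x(0) = V diag(e^{λ_i t}) V^{-1} x(0), where the columns of V are the eigenvectors.
λ = -4: A - (-4)I = [[8, 8], [-6, -6]]. Row 1 gives 8·v1 + 8·v2 = 0, so take v_1 = [-1, 1]^T.
λ = -2: A - (-2)I = [[6, 8], [-6, -8]]. Row 1 gives 6·v1 + 8·v2 = 0, so take v_2 = [-4, 3]^T.
V = [v_1 v_2] = [[-1, -4], [1, 3]] has det V = 1, so V^{-1} = adj(V)/det V = [[3, 4], [-1, -1]].
Modal coordinates z(0) = V^{-1} x(0): 3·3 + 4·0 = 9; (-1)·3 + (-1)·0 = -3; so z(0) = [9, -3]^T.
x_2(t) = Σ_i (v_i)_2 · z_i(0) · e^{λ_i t} (row 2 of V times the modal terms).
x_2(1.5) = 1·9·e^{-4·1.5} + 3·(-3)·e^{-2·1.5} = 9·0.002479 + (-9)·0.049787 = -0.4258.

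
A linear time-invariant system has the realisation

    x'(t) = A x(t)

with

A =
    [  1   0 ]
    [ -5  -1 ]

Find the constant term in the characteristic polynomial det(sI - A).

For a 2×2 matrix, det(sI - A) = s^2 - (tr A)s + det A.
tr A = 0, det A = -1.
So p(s) = s^2 - 1.
The constant term is -1.

-1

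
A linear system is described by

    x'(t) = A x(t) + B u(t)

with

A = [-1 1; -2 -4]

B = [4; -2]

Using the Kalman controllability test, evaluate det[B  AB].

-12

AB = [[-6], [0]]
Controllability matrix C = [B  AB] = [[4, -6], [-2, 0]]
det(C) = 4·0 - (-6)·(-2) = 0 - 12 = -12
Since det(C) ≠ 0, rank(C) = 2 and the system is completely controllable.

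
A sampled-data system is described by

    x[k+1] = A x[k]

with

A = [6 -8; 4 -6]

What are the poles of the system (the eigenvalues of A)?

-2, 2

det(zI - A) = z^2 - (tr A)z + det A, with tr A = 6 + (-6) = 0 and det A = 6·(-6) - (-8)·4 = -36 - (-32) = -4.
So p(z) = det(zI - A) = z^2 - 4.
Factor z^2 - 4: two numbers with sum 0 and product -4 are 2 and -2, so z^2 - 4 = (z - 2)(z + 2).
Hence p(z) = (z - 2) (z + 2), with roots -2, 2.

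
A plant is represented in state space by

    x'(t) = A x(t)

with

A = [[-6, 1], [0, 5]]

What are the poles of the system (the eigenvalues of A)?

-6, 5

det(sI - A) = s^2 - (tr A)s + det A, with tr A = (-6) + 5 = -1 and det A = (-6)·5 - 1·0 = -30 - 0 = -30.
So p(s) = det(sI - A) = s^2 + s - 30.
Factor s^2 + s - 30: two numbers with sum -1 and product -30 are 5 and -6, so s^2 + s - 30 = (s - 5)(s + 6).
Hence p(s) = (s - 5) (s + 6), with roots -6, 5.
At least one eigenvalue has non-negative real part, so the system is not asymptotically stable.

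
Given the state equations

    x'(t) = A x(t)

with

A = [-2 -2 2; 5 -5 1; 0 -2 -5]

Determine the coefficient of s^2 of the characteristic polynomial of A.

Expand det(sI - A) for the 3×3 matrix.
p(s) = s^3 + 12s^2 + 57s + 124.
(Check: constant term = det(-A) = (-1)^3 det A = 124; coefficient of s^2 = -tr A = 12.)
The coefficient of s^2 is 12.

12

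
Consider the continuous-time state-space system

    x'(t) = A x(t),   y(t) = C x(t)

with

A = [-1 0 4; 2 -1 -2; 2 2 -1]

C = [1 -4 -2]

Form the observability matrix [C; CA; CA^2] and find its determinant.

1472

CA = [[-13, 0, 14]]
CA^2 = [[41, 28, -66]]
Observability matrix O = [C; CA; CA^2] = [[1, -4, -2], [-13, 0, 14], [41, 28, -66]]
Expanding along the first row, det(O) = 1·(0·(-66) - 14·28) - (-4)·((-13)·(-66) - 14·41) + (-2)·((-13)·28 - 0·41) = 1·(-392) - (-4)·284 + (-2)·(-364) = 1472
Since det(O) ≠ 0, rank(O) = 3 and the system is completely observable.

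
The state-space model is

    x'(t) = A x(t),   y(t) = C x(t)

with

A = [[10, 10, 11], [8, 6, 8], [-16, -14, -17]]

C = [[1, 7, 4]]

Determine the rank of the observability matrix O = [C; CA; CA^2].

CA = [[2, -4, -1]]
CA^2 = [[4, 10, 7]]
Observability matrix O = [C; CA; CA^2] = [[1, 7, 4], [2, -4, -1], [4, 10, 7]]
The columns c1, c2, c3 of O are linearly dependent: -c1 - c2 + 2·c3 = 0 (check each entry), so rank(O) ≤ 2.
The 2×2 minor from rows 1, 2, columns 1, 2 is 1·(-4) - 7·2 = -4 - 14 = -18 ≠ 0, so rank(O) = 2.
rank(O) = 2 < n = 3, so the pair (A, C) is not completely observable.

2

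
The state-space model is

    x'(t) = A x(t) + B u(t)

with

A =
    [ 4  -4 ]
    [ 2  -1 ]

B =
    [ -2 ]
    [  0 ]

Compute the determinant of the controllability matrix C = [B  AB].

8

AB = [[-8], [-4]]
Controllability matrix C = [B  AB] = [[-2, -8], [0, -4]]
det(C) = (-2)·(-4) - (-8)·0 = 8 - 0 = 8
Since det(C) ≠ 0, rank(C) = 2 and the system is completely controllable.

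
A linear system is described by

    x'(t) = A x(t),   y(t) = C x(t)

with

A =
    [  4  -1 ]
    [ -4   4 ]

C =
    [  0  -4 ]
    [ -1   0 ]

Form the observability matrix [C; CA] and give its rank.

2

CA = [[16, -16], [-4, 1]]
Observability matrix O = [C; CA] = [[0, -4], [-1, 0], [16, -16], [-4, 1]]
Take the 2×2 submatrix of O formed by rows 1, 2: [[0, -4], [-1, 0]]. Its determinant is 0·0 - (-4)·(-1) = 0 - 4 = -4 ≠ 0.
So rank(O) ≥ 2; since O has 2 columns, rank(O) = 2.
rank(O) = 2 = n, so the pair (A, C) is completely observable.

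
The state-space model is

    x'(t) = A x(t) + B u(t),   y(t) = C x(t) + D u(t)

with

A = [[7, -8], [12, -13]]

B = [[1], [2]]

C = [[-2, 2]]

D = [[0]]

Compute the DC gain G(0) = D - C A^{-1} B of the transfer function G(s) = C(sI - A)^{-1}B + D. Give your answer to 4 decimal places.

G(0) = C(-A)^{-1}B + D = -C A^{-1} B + D.
det A = 5, so A^{-1} = (1/5)·adj(A) = [[-13/5, 8/5], [-12/5, 7/5]]
A^{-1} B = [3/5, 2/5]^T
C A^{-1} B = -2/5
G(0) = D - C A^{-1} B = 0 - (-2/5) = 2/5 ≈ 0.4000

0.4000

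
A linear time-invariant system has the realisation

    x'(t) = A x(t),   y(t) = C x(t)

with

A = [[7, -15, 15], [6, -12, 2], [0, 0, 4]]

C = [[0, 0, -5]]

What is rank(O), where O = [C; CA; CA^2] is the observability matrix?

1

CA = [[0, 0, -20]]
CA^2 = [[0, 0, -80]]
Observability matrix O = [C; CA; CA^2] = [[0, 0, -5], [0, 0, -20], [0, 0, -80]]
Every row of O is a scalar multiple of row 1 = [0, 0, -5] (multipliers 1, 4, 16), so the rows span a one-dimensional space.
O ≠ 0, hence rank(O) = 1.
rank(O) = 1 < n = 3, so the pair (A, C) is not completely observable.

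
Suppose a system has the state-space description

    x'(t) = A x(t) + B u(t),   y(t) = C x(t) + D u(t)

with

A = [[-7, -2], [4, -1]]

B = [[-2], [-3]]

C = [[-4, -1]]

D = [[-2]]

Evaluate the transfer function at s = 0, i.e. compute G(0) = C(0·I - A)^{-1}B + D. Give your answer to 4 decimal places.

G(0) = C(-A)^{-1}B + D = -C A^{-1} B + D.
det A = 15, so A^{-1} = (1/15)·adj(A) = [[-1/15, 2/15], [-4/15, -7/15]]
A^{-1} B = [-4/15, 29/15]^T
C A^{-1} B = -13/15
G(0) = D - C A^{-1} B = -2 - (-13/15) = -17/15 ≈ -1.1333

-1.1333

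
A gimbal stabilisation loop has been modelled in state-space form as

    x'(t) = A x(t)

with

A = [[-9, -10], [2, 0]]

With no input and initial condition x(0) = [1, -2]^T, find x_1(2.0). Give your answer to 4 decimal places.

det(sI - A) = s^2 - (tr A)s + det A, with tr A = (-9) + 0 = -9 and det A = (-9)·0 - (-10)·2 = 0 - (-20) = 20.
So p(s) = det(sI - A) = s^2 + 9s + 20.
Factor s^2 + 9s + 20: two numbers with sum -9 and product 20 are -4 and -5, so s^2 + 9s + 20 = (s + 4)(s + 5).
Hence p(s) = (s + 4) (s + 5), with roots -5, -4.
The eigenvalues -5, -4 are distinct and real, so A is diagonalisable and x(t) = e^{At} x(0) = V diag(e^{λ_i t}) V^{-1} x(0), where the columns of V are the eigenvectors.
λ = -5: A - (-5)I = [[-4, -10], [2, 5]]. Row 1 gives (-4)·v1 + (-10)·v2 = 0, so take v_1 = [5, -2]^T.
λ = -4: A - (-4)I = [[-5, -10], [2, 4]]. Row 1 gives (-5)·v1 + (-10)·v2 = 0, so take v_2 = [2, -1]^T.
V = [v_1 v_2] = [[5, 2], [-2, -1]] has det V = -1, so V^{-1} = adj(V)/det V = [[1, 2], [-2, -5]].
Modal coordinates z(0) = V^{-1} x(0): 1·1 + 2·(-2) = -3; (-2)·1 + (-5)·(-2) = 8; so z(0) = [-3, 8]^T.
x_1(t) = Σ_i (v_i)_1 · z_i(0) · e^{λ_i t} (row 1 of V times the modal terms).
x_1(2.0) = 5·(-3)·e^{-5·2.0} + 2·8·e^{-4·2.0} = (-15)·0.000045 + 16·0.000335 = 0.0047.

0.0047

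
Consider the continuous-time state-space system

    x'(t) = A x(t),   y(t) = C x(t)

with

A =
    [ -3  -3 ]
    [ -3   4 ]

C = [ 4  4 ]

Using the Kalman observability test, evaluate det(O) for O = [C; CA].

CA = [[-24, 4]]
Observability matrix O = [C; CA] = [[4, 4], [-24, 4]]
det(O) = 4·4 - 4·(-24) = 16 - (-96) = 112
Since det(O) ≠ 0, rank(O) = 2 and the system is completely observable.

112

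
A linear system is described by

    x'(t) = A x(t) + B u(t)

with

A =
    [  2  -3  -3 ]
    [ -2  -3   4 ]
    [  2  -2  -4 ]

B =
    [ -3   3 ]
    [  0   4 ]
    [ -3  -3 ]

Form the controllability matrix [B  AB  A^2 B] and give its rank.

3

AB = [[3, 3], [-6, -30], [6, 10]]
A^2B = [[6, 66], [36, 124], [-6, 26]]
Controllability matrix C = [B  AB  A^2B] = [[-3, 3, 3, 3, 6, 66], [0, 4, -6, -30, 36, 124], [-3, -3, 6, 10, -6, 26]]
Take the 3×3 submatrix of C formed by columns 1, 2, 3: [[-3, 3, 3], [0, 4, -6], [-3, -3, 6]]. Its determinant is (-3)·(4·6 - (-6)·(-3)) - 3·(0·6 - (-6)·(-3)) + 3·(0·(-3) - 4·(-3)) = (-3)·6 - 3·(-18) + 3·12 = 72 ≠ 0.
So rank(C) ≥ 3; since C has 3 rows, rank(C) = 3.
rank(C) = 3 = n, so the pair (A, B) is completely controllable.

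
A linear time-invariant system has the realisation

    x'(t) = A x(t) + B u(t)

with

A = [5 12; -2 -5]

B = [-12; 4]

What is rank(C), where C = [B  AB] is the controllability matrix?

1

AB = [[-12], [4]]
Controllability matrix C = [B  AB] = [[-12, -12], [4, 4]]
Every column of C is a scalar multiple of column 1 = [-12, 4] (multipliers 1, 1), so the columns span a one-dimensional space.
C ≠ 0, hence rank(C) = 1.
rank(C) = 1 < n = 2, so the pair (A, B) is not completely controllable.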